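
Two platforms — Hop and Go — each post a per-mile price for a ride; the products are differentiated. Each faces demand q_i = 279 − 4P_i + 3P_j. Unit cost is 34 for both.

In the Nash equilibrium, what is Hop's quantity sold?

196

Hop's profit: π = (P_{Hop} − 34)(279 − 4P_{Hop} + 3P_{Go}).
∂π/∂P_{Hop} = 415 − 8P_{Hop} + 3P_{Go} = 0 ⇒ P_{Hop} = 51.875 + 0.375P_{Go}.
By symmetry P_{Go} = P_{Hop}; substituting into the reaction function, 0.625P_{Hop} = 51.875 and P_{Hop} = 83.
q_{Hop} = 279 − 4·83 + 3·83 = 196.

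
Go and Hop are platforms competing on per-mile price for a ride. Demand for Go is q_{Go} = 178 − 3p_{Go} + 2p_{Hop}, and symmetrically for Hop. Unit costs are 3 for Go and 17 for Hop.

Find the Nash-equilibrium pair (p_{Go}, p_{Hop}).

Go's profit: π = (p_{Go} − 3)(178 − 3p_{Go} + 2p_{Hop}).
∂π/∂p_{Go} = 187 − 6p_{Go} + 2p_{Hop} = 0 ⇒ p_{Go} = 187/6 + (1/3)p_{Hop}.
Similarly p_{Hop} = 229/6 + (1/3)p_{Go}.
Plugging p_{Hop} into Go's best response: p_{Go} = 187/6 + (1/3)(229/6 + (1/3)p_{Go}) ⇒ (8/9)p_{Go} = 395/9, so p_{Go} = 49.375.
Then p_{Hop} = 229/6 + (1/3)·49.375 = 54.625.

49.375, 54.625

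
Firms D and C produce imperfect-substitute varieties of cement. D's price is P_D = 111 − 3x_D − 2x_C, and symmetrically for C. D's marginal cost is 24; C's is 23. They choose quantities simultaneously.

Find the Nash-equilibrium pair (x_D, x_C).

Firm D's profit: π = x_D(111 − 3x_D − 2x_C) − 24x_D.
∂π/∂x_D = 87 − 6x_D − 2x_C = 0 ⇒ x_D = 14.5 − (1/3)x_C.
Similarly x_C = 44/3 − (1/3)x_D.
Plugging x_C into D's best response: x_D = 14.5 − (1/3)(44/3 − (1/3)x_D) ⇒ (8/9)x_D = 173/18, so x_D = 10.8125.
Then x_C = 44/3 − (1/3)·10.8125 = 11.0625.

10.8125, 11.0625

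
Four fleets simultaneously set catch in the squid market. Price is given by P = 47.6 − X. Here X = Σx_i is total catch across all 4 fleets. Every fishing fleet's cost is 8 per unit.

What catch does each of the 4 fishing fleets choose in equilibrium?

A representative fishing fleet's profit is π_i = x_i(47.6 − X) − 8x_i, with X = x_i + Σ_{j≠i} x_j.
First-order condition: 39.6 − 2x_i − Σ_{j≠i} x_j = 0.
In a symmetric equilibrium every fishing fleet chooses the same x, so Σ_{j≠i} x_j = 3x. The condition becomes 39.6 − 5x = 0, giving x = 39.6/5 = 7.92.

7.92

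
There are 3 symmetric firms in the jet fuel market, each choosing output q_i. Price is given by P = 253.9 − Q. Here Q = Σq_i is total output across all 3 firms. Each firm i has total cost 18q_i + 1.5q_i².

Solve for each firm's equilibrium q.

33.7

A representative firm's profit is π_i = q_i(253.9 − Q) − 18q_i − 1.5q_i², with Q = q_i + Σ_{j≠i} q_j.
First-order condition: 235.9 − 5q_i − Σ_{j≠i} q_j = 0.
Imposing symmetry (q_j = q for all j) turns Σ_{j≠i} q_j into 2q, so 235.9 = 7q and q = 33.7.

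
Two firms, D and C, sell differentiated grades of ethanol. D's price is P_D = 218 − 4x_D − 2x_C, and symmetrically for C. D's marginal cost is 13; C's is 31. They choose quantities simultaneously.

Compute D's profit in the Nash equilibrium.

Firm D's profit: π = x_D(218 − 4x_D − 2x_C) − 13x_D.
∂π/∂x_D = 205 − 8x_D − 2x_C = 0 ⇒ x_D = 25.625 − 0.25x_C.
Similarly x_C = 23.375 − 0.25x_D.
Substituting the second reaction function into the first: x_D = 25.625 − 0.25(23.375 − 0.25x_D), which gives 0.9375x_D = 633/32 ⇒ x_D = 21.1.
Then x_C = 23.375 − 0.25·21.1 = 18.1.
P_D = 218 − 4·21.1 − 2·18.1 = 97.4.
Profit = (97.4 − 13)·21.1 = 1780.84.

1780.84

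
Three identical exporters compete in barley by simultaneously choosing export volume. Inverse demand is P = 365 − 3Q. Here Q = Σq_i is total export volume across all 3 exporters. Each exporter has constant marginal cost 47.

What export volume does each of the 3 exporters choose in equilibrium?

A representative exporter's profit is π_i = q_i(365 − 3Q) − 47q_i, with Q = q_i + Σ_{j≠i} q_j.
First-order condition: 318 − 6q_i − 3Σ_{j≠i} q_j = 0.
In a symmetric equilibrium every exporter chooses the same q, so Σ_{j≠i} q_j = 2q. The condition becomes 318 − 12q = 0, giving q = 318/12 = 26.5.

26.5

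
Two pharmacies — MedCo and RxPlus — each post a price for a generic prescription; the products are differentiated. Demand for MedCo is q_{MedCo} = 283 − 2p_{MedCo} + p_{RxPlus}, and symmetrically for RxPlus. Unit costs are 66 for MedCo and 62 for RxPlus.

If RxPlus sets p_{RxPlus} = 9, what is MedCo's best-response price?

MedCo's profit: π = (p_{MedCo} − 66)(283 − 2p_{MedCo} + p_{RxPlus}).
∂π/∂p_{MedCo} = 415 − 4p_{MedCo} + p_{RxPlus} = 0 ⇒ p_{MedCo} = 103.75 + 0.25p_{RxPlus}.
At p_{RxPlus} = 9: p_{MedCo} = 103.75 + 0.25·9 = 106.

106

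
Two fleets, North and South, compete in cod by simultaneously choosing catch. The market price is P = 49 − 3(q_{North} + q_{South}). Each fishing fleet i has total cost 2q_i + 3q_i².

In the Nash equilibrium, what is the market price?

Fishing fleet North's profit: π = q_{North}(49 − 3(q_{North} + q_{South})) − 2q_{North} − 3q_{North}².
∂π/∂q_{North} = 47 − 12q_{North} − 3q_{South} = 0, so q_{North} = 47/12 − 0.25q_{South}.
The game is symmetric, so in equilibrium q_{South} = q_{North}: the reaction function gives 1.25q_{North} = 47/12, hence q_{North} = 47/15.
Equilibrium price: P = 49 − 3·(94/15) = 30.2.

30.2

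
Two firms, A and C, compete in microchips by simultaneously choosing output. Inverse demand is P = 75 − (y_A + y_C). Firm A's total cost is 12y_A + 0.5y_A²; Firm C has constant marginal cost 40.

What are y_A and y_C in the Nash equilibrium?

Firm A's profit: π = y_A(75 − (y_A + y_C)) − 12y_A − 0.5y_A².
∂π/∂y_A = 63 − 3y_A − y_C = 0, so y_A = 21 − (1/3)y_C.
For C: ∂π/∂y_C = 35 − 2y_C − y_A = 0 ⇒ y_C = 17.5 − 0.5y_A.
Substituting the second reaction function into the first: y_A = 21 − (1/3)(17.5 − 0.5y_A), which gives (5/6)y_A = 91/6 ⇒ y_A = 18.2.
Then y_C = 17.5 − 0.5·18.2 = 8.4.

18.2, 8.4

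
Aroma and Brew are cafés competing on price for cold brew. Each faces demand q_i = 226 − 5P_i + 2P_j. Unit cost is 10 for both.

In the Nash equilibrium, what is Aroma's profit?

Aroma's profit: π = (P_{Aroma} − 10)(226 − 5P_{Aroma} + 2P_{Brew}).
∂π/∂P_{Aroma} = 276 − 10P_{Aroma} + 2P_{Brew} = 0 ⇒ P_{Aroma} = 27.6 + 0.2P_{Brew}.
Setting P_{Aroma} = P_{Brew} in the reaction function: P_{Aroma} = 27.6 + 0.2P_{Aroma}, so P_{Aroma} = 27.6 / 0.8 = 34.5.
q_{Aroma} = 226 − 5·34.5 + 2·34.5 = 122.5.
Profit = (34.5 − 10)·122.5 = 3001.25.

3001.25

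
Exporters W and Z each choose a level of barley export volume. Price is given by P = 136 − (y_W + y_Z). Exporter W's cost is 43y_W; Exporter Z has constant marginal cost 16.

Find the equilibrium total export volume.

71

Exporter W's profit: π = y_W(136 − (y_W + y_Z)) − 43y_W.
∂π/∂y_W = 93 − 2y_W − y_Z = 0, so y_W = 46.5 − 0.5y_Z.
By the same steps for Z: y_Z = 60 − 0.5y_W.
Substituting the second reaction function into the first: y_W = 46.5 − 0.5(60 − 0.5y_W), which gives 0.75y_W = 16.5 ⇒ y_W = 22.
Then y_Z = 60 − 0.5·22 = 49.
Total export volume: 22 + 49 = 71.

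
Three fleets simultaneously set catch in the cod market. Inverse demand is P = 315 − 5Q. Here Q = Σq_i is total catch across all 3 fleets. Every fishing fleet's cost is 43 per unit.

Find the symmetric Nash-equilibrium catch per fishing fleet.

A representative fishing fleet's profit is π_i = q_i(315 − 5Q) − 43q_i, with Q = q_i + Σ_{j≠i} q_j.
First-order condition: 272 − 10q_i − 5Σ_{j≠i} q_j = 0.
With identical fishing fleets, set every q_j = q: then 272 − 10q − 10q = 0, i.e. q = 272/20 = 13.6.

13.6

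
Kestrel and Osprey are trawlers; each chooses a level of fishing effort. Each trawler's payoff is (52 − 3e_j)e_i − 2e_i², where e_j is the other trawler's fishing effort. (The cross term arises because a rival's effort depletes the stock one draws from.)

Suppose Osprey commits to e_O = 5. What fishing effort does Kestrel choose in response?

9.25

Kestrel's payoff is (52 − 3e_O)e_K − 2e_K².
∂π/∂e_K = 52 − 3e_O − 4e_K = 0, so e_K = 13 − 0.75e_O.
At e_O = 5: e_K = 13 − 0.75·5 = 9.25.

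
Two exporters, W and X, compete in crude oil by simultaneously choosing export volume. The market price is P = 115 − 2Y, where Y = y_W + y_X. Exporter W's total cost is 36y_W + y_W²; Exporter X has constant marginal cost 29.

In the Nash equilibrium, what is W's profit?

155.52

Exporter W's profit: π = y_W(115 − 2(y_W + y_X)) − 36y_W − y_W².
∂π/∂y_W = 79 − 6y_W − 2y_X = 0, so y_W = 79/6 − (1/3)y_X.
For X: ∂π/∂y_X = 86 − 4y_X − 2y_W = 0 ⇒ y_X = 21.5 − 0.5y_W.
Solving the two reaction functions simultaneously: (1 − (−1/3)(−0.5))y_W = 79/6 − (1/3)·21.5, so (5/6)y_W = 6 and y_W = 7.2.
Then y_X = 21.5 − 0.5·7.2 = 17.9.
Price P = 115 − 2·25.1 = 64.8.
W's profit: (64.8 − 36)·7.2 − (7.2)² = 155.52.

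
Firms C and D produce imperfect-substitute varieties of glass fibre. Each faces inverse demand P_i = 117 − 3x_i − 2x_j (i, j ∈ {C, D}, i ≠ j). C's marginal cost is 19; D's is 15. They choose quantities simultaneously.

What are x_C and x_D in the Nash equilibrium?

Firm C's profit: π = x_C(117 − 3x_C − 2x_D) − 19x_C.
∂π/∂x_C = 98 − 6x_C − 2x_D = 0 ⇒ x_C = 49/3 − (1/3)x_D.
Similarly x_D = 17 − (1/3)x_C.
Solving the two reaction functions simultaneously: (1 − (−1/3)(−1/3))x_C = 49/3 − (1/3)·17, so (8/9)x_C = 32/3 and x_C = 12.
Then x_D = 17 − (1/3)·12 = 13.

12, 13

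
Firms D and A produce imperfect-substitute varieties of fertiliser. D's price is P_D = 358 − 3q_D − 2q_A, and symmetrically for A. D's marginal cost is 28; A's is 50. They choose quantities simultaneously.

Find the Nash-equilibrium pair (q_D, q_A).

42.625, 37.125

Firm D's profit: π = q_D(358 − 3q_D − 2q_A) − 28q_D.
∂π/∂q_D = 330 − 6q_D − 2q_A = 0 ⇒ q_D = 55 − (1/3)q_A.
Similarly q_A = 154/3 − (1/3)q_D.
Plugging q_A into D's best response: q_D = 55 − (1/3)(154/3 − (1/3)q_D) ⇒ (8/9)q_D = 341/9, so q_D = 42.625.
Then q_A = 154/3 − (1/3)·42.625 = 37.125.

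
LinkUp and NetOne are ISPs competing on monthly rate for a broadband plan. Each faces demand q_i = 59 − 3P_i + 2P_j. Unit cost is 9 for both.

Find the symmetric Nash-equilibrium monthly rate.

21.5

LinkUp's profit: π = (P_{LinkUp} − 9)(59 − 3P_{LinkUp} + 2P_{NetOne}).
∂π/∂P_{LinkUp} = 86 − 6P_{LinkUp} + 2P_{NetOne} = 0 ⇒ P_{LinkUp} = 43/3 + (1/3)P_{NetOne}.
The game is symmetric, so in equilibrium P_{NetOne} = P_{LinkUp}: the reaction function gives (2/3)P_{LinkUp} = 43/3, hence P_{LinkUp} = 21.5.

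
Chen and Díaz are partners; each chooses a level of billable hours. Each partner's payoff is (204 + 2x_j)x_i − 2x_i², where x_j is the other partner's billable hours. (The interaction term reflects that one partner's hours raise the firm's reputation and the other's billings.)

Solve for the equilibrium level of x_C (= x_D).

102

Chen's payoff is (204 + 2x_D)x_C − 2x_C².
∂π/∂x_C = 204 + 2x_D − 4x_C = 0, so x_C = 51 + 0.5x_D.
The game is symmetric, so in equilibrium x_D = x_C: the reaction function gives 0.5x_C = 51, hence x_C = 102.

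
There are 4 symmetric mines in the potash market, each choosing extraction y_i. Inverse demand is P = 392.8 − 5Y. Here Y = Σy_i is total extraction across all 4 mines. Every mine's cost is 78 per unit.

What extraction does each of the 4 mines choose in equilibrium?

12.592

A representative mine's profit is π_i = y_i(392.8 − 5Y) − 78y_i, with Y = y_i + Σ_{j≠i} y_j.
First-order condition: 314.8 − 10y_i − 5Σ_{j≠i} y_j = 0.
With identical mines, set every y_j = y: then 314.8 − 10y − 15y = 0, i.e. y = 314.8/25 = 12.592.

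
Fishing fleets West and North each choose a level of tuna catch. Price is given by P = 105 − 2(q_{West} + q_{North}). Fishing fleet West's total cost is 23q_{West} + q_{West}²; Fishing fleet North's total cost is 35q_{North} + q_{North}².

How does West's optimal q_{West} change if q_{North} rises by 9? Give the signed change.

-3

Fishing fleet West's profit: π = q_{West}(105 − 2(q_{West} + q_{North})) − 23q_{West} − q_{West}².
∂π/∂q_{West} = 82 − 6q_{West} − 2q_{North} = 0, so q_{West} = 41/3 − (1/3)q_{North}.
The reaction-function slope is −1/3, so a 9-unit rise in q_{North} moves q_{West} by −1/3 × 9 = −3. West's best response falls — the actions are strategic substitutes.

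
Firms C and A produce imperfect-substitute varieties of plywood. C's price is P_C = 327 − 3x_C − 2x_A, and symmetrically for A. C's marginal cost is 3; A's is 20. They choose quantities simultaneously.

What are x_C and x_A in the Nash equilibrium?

Firm C's profit: π = x_C(327 − 3x_C − 2x_A) − 3x_C.
∂π/∂x_C = 324 − 6x_C − 2x_A = 0 ⇒ x_C = 54 − (1/3)x_A.
Similarly x_A = 307/6 − (1/3)x_C.
Solving the two reaction functions simultaneously: (1 − (−1/3)(−1/3))x_C = 54 − (1/3)·(307/6), so (8/9)x_C = 665/18 and x_C = 41.5625.
Then x_A = 307/6 − (1/3)·41.5625 = 37.3125.

41.5625, 37.3125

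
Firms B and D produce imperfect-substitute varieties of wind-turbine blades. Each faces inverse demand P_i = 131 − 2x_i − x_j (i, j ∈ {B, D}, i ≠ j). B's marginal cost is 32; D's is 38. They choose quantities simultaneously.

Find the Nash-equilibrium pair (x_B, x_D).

Firm B's profit: π = x_B(131 − 2x_B − x_D) − 32x_B.
∂π/∂x_B = 99 − 4x_B − x_D = 0 ⇒ x_B = 24.75 − 0.25x_D.
Similarly x_D = 23.25 − 0.25x_B.
Solving the two reaction functions simultaneously: (1 − (−0.25)(−0.25))x_B = 24.75 − 0.25·23.25, so 0.9375x_B = 18.9375 and x_B = 20.2.
Then x_D = 23.25 − 0.25·20.2 = 18.2.

20.2, 18.2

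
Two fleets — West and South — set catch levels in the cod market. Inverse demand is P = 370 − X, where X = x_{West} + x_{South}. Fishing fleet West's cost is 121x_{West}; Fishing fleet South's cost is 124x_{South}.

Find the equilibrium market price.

Fishing fleet West's profit: π = x_{West}(370 − (x_{West} + x_{South})) − 121x_{West}.
∂π/∂x_{West} = 249 − 2x_{West} − x_{South} = 0, so x_{West} = 124.5 − 0.5x_{South}.
By the same steps for South: x_{South} = 123 − 0.5x_{West}.
Substituting the second reaction function into the first: x_{West} = 124.5 − 0.5(123 − 0.5x_{West}), which gives 0.75x_{West} = 63 ⇒ x_{West} = 84.
Then x_{South} = 123 − 0.5·84 = 81.
Equilibrium price: P = 370 − 165 = 205.

205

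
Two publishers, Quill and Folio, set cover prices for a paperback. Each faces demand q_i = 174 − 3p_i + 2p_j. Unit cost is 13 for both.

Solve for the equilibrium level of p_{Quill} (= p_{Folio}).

53.25

Quill's profit: π = (p_{Quill} − 13)(174 − 3p_{Quill} + 2p_{Folio}).
∂π/∂p_{Quill} = 213 − 6p_{Quill} + 2p_{Folio} = 0 ⇒ p_{Quill} = 35.5 + (1/3)p_{Folio}.
By symmetry p_{Folio} = p_{Quill}; substituting into the reaction function, (2/3)p_{Quill} = 35.5 and p_{Quill} = 53.25.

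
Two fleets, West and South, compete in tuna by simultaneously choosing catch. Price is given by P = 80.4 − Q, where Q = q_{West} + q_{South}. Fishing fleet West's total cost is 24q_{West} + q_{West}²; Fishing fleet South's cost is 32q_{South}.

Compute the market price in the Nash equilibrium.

Fishing fleet West's profit: π = q_{West}(80.4 − (q_{West} + q_{South})) − 24q_{West} − q_{West}².
∂π/∂q_{West} = 56.4 − 4q_{West} − q_{South} = 0, so q_{West} = 14.1 − 0.25q_{South}.
For South: ∂π/∂q_{South} = 48.4 − 2q_{South} − q_{West} = 0 ⇒ q_{South} = 24.2 − 0.5q_{West}.
Solving the two reaction functions simultaneously: (1 − (−0.25)(−0.5))q_{West} = 14.1 − 0.25·24.2, so 0.875q_{West} = 8.05 and q_{West} = 9.2.
Then q_{South} = 24.2 − 0.5·9.2 = 19.6.
Equilibrium price: P = 80.4 − 28.8 = 51.6.

51.6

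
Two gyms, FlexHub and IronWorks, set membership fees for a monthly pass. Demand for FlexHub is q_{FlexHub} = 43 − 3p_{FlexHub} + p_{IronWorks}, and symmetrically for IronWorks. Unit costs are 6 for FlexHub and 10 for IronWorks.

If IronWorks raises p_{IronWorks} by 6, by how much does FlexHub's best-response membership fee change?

1

FlexHub's profit: π = (p_{FlexHub} − 6)(43 − 3p_{FlexHub} + p_{IronWorks}).
∂π/∂p_{FlexHub} = 61 − 6p_{FlexHub} + p_{IronWorks} = 0 ⇒ p_{FlexHub} = 61/6 + (1/6)p_{IronWorks}.
The reaction-function slope is 1/6, so a 6-unit rise in p_{IronWorks} moves p_{FlexHub} by 1/6 × 6 = 1. FlexHub's best response rises — the actions are strategic complements.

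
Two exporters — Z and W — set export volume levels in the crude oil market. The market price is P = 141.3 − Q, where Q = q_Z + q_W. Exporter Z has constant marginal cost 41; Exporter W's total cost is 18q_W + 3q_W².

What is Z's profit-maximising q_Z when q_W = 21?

Exporter Z's profit: π = q_Z(141.3 − (q_Z + q_W)) − 41q_Z.
∂π/∂q_Z = 100.3 − 2q_Z − q_W = 0, so q_Z = 50.15 − 0.5q_W.
At q_W = 21: q_Z = 50.15 − 0.5·21 = 39.65.

39.65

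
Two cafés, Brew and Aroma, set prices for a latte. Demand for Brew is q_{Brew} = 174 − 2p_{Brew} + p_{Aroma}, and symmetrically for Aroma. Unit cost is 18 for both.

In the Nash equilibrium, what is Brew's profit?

5408

Brew's profit: π = (p_{Brew} − 18)(174 − 2p_{Brew} + p_{Aroma}).
∂π/∂p_{Brew} = 210 − 4p_{Brew} + p_{Aroma} = 0 ⇒ p_{Brew} = 52.5 + 0.25p_{Aroma}.
By symmetry p_{Aroma} = p_{Brew}; substituting into the reaction function, 0.75p_{Brew} = 52.5 and p_{Brew} = 70.
q_{Brew} = 174 − 2·70 + 70 = 104.
Profit = (70 − 18)·104 = 5408.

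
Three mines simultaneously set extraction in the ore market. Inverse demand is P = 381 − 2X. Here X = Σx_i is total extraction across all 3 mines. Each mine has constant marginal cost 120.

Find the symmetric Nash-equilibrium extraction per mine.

A representative mine's profit is π_i = x_i(381 − 2X) − 120x_i, with X = x_i + Σ_{j≠i} x_j.
First-order condition: 261 − 4x_i − 2Σ_{j≠i} x_j = 0.
With identical mines, set every x_j = x: then 261 − 4x − 4x = 0, i.e. x = 261/8 = 32.625.

32.625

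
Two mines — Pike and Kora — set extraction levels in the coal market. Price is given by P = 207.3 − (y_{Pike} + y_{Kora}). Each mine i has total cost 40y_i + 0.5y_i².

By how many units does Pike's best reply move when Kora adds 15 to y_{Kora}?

Mine Pike's profit: π = y_{Pike}(207.3 − (y_{Pike} + y_{Kora})) − 40y_{Pike} − 0.5y_{Pike}².
∂π/∂y_{Pike} = 167.3 − 3y_{Pike} − y_{Kora} = 0, so y_{Pike} = 1673/30 − (1/3)y_{Kora}.
The reaction-function slope is −1/3, so a 15-unit rise in y_{Kora} moves y_{Pike} by −1/3 × 15 = −5. Pike's best response falls — the actions are strategic substitutes.

-5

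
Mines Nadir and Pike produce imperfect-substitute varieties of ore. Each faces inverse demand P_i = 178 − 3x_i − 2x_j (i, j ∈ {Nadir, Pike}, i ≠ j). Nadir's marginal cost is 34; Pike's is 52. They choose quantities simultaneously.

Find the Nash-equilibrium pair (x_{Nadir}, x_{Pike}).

19.125, 14.625

Mine Nadir's profit: π = x_{Nadir}(178 − 3x_{Nadir} − 2x_{Pike}) − 34x_{Nadir}.
∂π/∂x_{Nadir} = 144 − 6x_{Nadir} − 2x_{Pike} = 0 ⇒ x_{Nadir} = 24 − (1/3)x_{Pike}.
Similarly x_{Pike} = 21 − (1/3)x_{Nadir}.
Solving the two reaction functions simultaneously: (1 − (−1/3)(−1/3))x_{Nadir} = 24 − (1/3)·21, so (8/9)x_{Nadir} = 17 and x_{Nadir} = 19.125.
Then x_{Pike} = 21 − (1/3)·19.125 = 14.625.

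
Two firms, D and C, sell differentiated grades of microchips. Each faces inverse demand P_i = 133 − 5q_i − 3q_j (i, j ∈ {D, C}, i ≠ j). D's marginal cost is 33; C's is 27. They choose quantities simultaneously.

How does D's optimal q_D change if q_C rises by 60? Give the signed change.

-18

Firm D's profit: π = q_D(133 − 5q_D − 3q_C) − 33q_D.
∂π/∂q_D = 100 − 10q_D − 3q_C = 0 ⇒ q_D = 10 − 0.3q_C.
The reaction-function slope is −0.3, so a 60-unit rise in q_C moves q_D by −0.3 × 60 = −18. D's best response falls — the actions are strategic substitutes.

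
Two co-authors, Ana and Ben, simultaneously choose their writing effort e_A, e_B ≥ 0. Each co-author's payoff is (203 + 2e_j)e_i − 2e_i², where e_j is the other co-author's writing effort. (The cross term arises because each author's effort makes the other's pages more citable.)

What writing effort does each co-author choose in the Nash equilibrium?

Ana's payoff is (203 + 2e_B)e_A − 2e_A².
∂π/∂e_A = 203 + 2e_B − 4e_A = 0, so e_A = 50.75 + 0.5e_B.
By symmetry e_B = e_A; substituting into the reaction function, 0.5e_A = 50.75 and e_A = 101.5.

101.5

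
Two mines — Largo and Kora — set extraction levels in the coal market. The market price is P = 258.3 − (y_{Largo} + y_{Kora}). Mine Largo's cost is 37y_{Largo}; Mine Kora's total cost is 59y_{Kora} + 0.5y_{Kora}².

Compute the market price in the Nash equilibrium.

Mine Largo's profit: π = y_{Largo}(258.3 − (y_{Largo} + y_{Kora})) − 37y_{Largo}.
∂π/∂y_{Largo} = 221.3 − 2y_{Largo} − y_{Kora} = 0, so y_{Largo} = 110.65 − 0.5y_{Kora}.
For Kora: ∂π/∂y_{Kora} = 199.3 − 3y_{Kora} − y_{Largo} = 0 ⇒ y_{Kora} = 1993/30 − (1/3)y_{Largo}.
Plugging y_{Kora} into Largo's best response: y_{Largo} = 110.65 − 0.5(1993/30 − (1/3)y_{Largo}) ⇒ (5/6)y_{Largo} = 2323/30, so y_{Largo} = 92.92.
Then y_{Kora} = 1993/30 − (1/3)·92.92 = 35.46.
Equilibrium price: P = 258.3 − 128.38 = 129.92.

129.92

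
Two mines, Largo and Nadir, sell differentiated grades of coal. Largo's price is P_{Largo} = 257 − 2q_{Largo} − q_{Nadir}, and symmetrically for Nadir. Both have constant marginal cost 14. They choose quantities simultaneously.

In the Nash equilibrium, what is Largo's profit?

4723.92

Mine Largo's profit: π = q_{Largo}(257 − 2q_{Largo} − q_{Nadir}) − 14q_{Largo}.
∂π/∂q_{Largo} = 243 − 4q_{Largo} − q_{Nadir} = 0 ⇒ q_{Largo} = 60.75 − 0.25q_{Nadir}.
The game is symmetric, so in equilibrium q_{Nadir} = q_{Largo}: the reaction function gives 1.25q_{Largo} = 60.75, hence q_{Largo} = 48.6.
P_{Largo} = 257 − 2·48.6 − 48.6 = 111.2.
Profit = (111.2 − 14)·48.6 = 4723.92.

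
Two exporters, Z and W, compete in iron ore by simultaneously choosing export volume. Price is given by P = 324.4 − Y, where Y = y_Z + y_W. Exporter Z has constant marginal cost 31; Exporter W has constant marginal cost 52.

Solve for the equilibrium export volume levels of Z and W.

104.8, 83.8

Exporter Z's profit: π = y_Z(324.4 − (y_Z + y_W)) − 31y_Z.
∂π/∂y_Z = 293.4 − 2y_Z − y_W = 0, so y_Z = 146.7 − 0.5y_W.
By the same steps for W: y_W = 136.2 − 0.5y_Z.
Plugging y_W into Z's best response: y_Z = 146.7 − 0.5(136.2 − 0.5y_Z) ⇒ 0.75y_Z = 78.6, so y_Z = 104.8.
Then y_W = 136.2 − 0.5·104.8 = 83.8.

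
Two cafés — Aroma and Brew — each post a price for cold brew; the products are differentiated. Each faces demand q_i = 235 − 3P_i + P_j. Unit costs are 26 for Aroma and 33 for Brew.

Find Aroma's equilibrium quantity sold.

Aroma's profit: π = (P_{Aroma} − 26)(235 − 3P_{Aroma} + P_{Brew}).
∂π/∂P_{Aroma} = 313 − 6P_{Aroma} + P_{Brew} = 0 ⇒ P_{Aroma} = 313/6 + (1/6)P_{Brew}.
Similarly P_{Brew} = 167/3 + (1/6)P_{Aroma}.
Solving the two reaction functions simultaneously: (1 − (1/6)(1/6))P_{Aroma} = 313/6 + (1/6)·(167/3), so (35/36)P_{Aroma} = 553/9 and P_{Aroma} = 63.2.
Then P_{Brew} = 167/3 + (1/6)·63.2 = 66.2.
q_{Aroma} = 235 − 3·63.2 + 66.2 = 111.6.

111.6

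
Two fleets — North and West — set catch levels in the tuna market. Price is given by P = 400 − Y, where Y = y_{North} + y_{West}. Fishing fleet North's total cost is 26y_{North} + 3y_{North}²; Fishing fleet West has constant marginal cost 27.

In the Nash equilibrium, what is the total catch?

Fishing fleet North's profit: π = y_{North}(400 − (y_{North} + y_{West})) − 26y_{North} − 3y_{North}².
∂π/∂y_{North} = 374 − 8y_{North} − y_{West} = 0, so y_{North} = 46.75 − 0.125y_{West}.
For West: ∂π/∂y_{West} = 373 − 2y_{West} − y_{North} = 0 ⇒ y_{West} = 186.5 − 0.5y_{North}.
Plugging y_{West} into North's best response: y_{North} = 46.75 − 0.125(186.5 − 0.5y_{North}) ⇒ 0.9375y_{North} = 23.4375, so y_{North} = 25.
Then y_{West} = 186.5 − 0.5·25 = 174.
Total catch: 25 + 174 = 199.

199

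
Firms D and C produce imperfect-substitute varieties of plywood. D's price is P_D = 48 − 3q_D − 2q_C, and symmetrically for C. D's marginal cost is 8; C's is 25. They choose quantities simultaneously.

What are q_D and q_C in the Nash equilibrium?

6.0625, 1.8125

Firm D's profit: π = q_D(48 − 3q_D − 2q_C) − 8q_D.
∂π/∂q_D = 40 − 6q_D − 2q_C = 0 ⇒ q_D = 20/3 − (1/3)q_C.
Similarly q_C = 23/6 − (1/3)q_D.
Plugging q_C into D's best response: q_D = 20/3 − (1/3)(23/6 − (1/3)q_D) ⇒ (8/9)q_D = 97/18, so q_D = 6.0625.
Then q_C = 23/6 − (1/3)·6.0625 = 1.8125.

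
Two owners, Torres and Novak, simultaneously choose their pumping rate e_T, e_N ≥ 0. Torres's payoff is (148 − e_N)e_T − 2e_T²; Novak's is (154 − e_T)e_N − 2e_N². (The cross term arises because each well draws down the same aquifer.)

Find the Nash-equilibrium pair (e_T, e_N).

29.2, 31.2

Expanding Torres's payoff: 148e_T − e_Ne_T − 2e_T².
∂π/∂e_T = 148 − e_N − 4e_T = 0, so e_T = 37 − 0.25e_N.
Likewise for Novak: e_N = 38.5 − 0.25e_T.
Solving the two reaction functions simultaneously: (1 − (−0.25)(−0.25))e_T = 37 − 0.25·38.5, so 0.9375e_T = 27.375 and e_T = 29.2.
Then e_N = 38.5 − 0.25·29.2 = 31.2.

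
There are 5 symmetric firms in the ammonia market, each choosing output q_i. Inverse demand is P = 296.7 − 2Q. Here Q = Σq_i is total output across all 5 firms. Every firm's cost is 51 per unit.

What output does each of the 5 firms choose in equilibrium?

A representative firm's profit is π_i = q_i(296.7 − 2Q) − 51q_i, with Q = q_i + Σ_{j≠i} q_j.
First-order condition: 245.7 − 4q_i − 2Σ_{j≠i} q_j = 0.
Imposing symmetry (q_j = q for all j) turns Σ_{j≠i} q_j into 4q, so 245.7 = 12q and q = 20.475.

20.475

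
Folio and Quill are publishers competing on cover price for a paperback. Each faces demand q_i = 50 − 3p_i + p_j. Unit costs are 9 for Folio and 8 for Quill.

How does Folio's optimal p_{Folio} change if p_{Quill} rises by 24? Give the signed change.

4

Folio's profit: π = (p_{Folio} − 9)(50 − 3p_{Folio} + p_{Quill}).
∂π/∂p_{Folio} = 77 − 6p_{Folio} + p_{Quill} = 0 ⇒ p_{Folio} = 77/6 + (1/6)p_{Quill}.
The reaction-function slope is 1/6, so a 24-unit rise in p_{Quill} moves p_{Folio} by 1/6 × 24 = 4. Folio's best response rises — the actions are strategic complements.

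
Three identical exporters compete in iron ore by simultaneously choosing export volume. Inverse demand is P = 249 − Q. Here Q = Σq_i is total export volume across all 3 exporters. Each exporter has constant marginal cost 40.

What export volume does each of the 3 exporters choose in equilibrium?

A representative exporter's profit is π_i = q_i(249 − Q) − 40q_i, with Q = q_i + Σ_{j≠i} q_j.
First-order condition: 209 − 2q_i − Σ_{j≠i} q_j = 0.
With identical exporters, set every q_j = q: then 209 − 2q − 2q = 0, i.e. q = 209/4 = 52.25.

52.25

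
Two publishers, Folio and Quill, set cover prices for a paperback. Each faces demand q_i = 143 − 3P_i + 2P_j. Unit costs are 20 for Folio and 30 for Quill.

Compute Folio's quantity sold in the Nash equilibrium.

Folio's profit: π = (P_{Folio} − 20)(143 − 3P_{Folio} + 2P_{Quill}).
∂π/∂P_{Folio} = 203 − 6P_{Folio} + 2P_{Quill} = 0 ⇒ P_{Folio} = 203/6 + (1/3)P_{Quill}.
Similarly P_{Quill} = 233/6 + (1/3)P_{Folio}.
Plugging P_{Quill} into Folio's best response: P_{Folio} = 203/6 + (1/3)(233/6 + (1/3)P_{Folio}) ⇒ (8/9)P_{Folio} = 421/9, so P_{Folio} = 52.625.
Then P_{Quill} = 233/6 + (1/3)·52.625 = 56.375.
q_{Folio} = 143 − 3·52.625 + 2·56.375 = 97.875.

97.875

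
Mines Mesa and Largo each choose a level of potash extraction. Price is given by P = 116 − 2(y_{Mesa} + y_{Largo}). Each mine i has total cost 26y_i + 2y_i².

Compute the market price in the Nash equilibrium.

80

Mine Mesa's profit: π = y_{Mesa}(116 − 2(y_{Mesa} + y_{Largo})) − 26y_{Mesa} − 2y_{Mesa}².
∂π/∂y_{Mesa} = 90 − 8y_{Mesa} − 2y_{Largo} = 0, so y_{Mesa} = 11.25 − 0.25y_{Largo}.
By symmetry y_{Largo} = y_{Mesa}; substituting into the reaction function, 1.25y_{Mesa} = 11.25 and y_{Mesa} = 9.
Equilibrium price: P = 116 − 2·18 = 80.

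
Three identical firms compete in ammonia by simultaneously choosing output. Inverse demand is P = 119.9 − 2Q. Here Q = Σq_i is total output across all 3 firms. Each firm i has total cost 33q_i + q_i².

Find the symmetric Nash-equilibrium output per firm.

A representative firm's profit is π_i = q_i(119.9 − 2Q) − 33q_i − q_i², with Q = q_i + Σ_{j≠i} q_j.
First-order condition: 86.9 − 6q_i − 2Σ_{j≠i} q_j = 0.
With identical firms, set every q_j = q: then 86.9 − 6q − 4q = 0, i.e. q = 86.9/10 = 8.69.

8.69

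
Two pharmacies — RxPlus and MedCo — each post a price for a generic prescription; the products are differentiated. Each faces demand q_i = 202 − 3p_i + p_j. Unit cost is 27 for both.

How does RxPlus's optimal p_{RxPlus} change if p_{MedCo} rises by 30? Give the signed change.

RxPlus's profit: π = (p_{RxPlus} − 27)(202 − 3p_{RxPlus} + p_{MedCo}).
∂π/∂p_{RxPlus} = 283 − 6p_{RxPlus} + p_{MedCo} = 0 ⇒ p_{RxPlus} = 283/6 + (1/6)p_{MedCo}.
The reaction-function slope is 1/6, so a 30-unit rise in p_{MedCo} moves p_{RxPlus} by 1/6 × 30 = 5. RxPlus's best response rises — the actions are strategic complements.

5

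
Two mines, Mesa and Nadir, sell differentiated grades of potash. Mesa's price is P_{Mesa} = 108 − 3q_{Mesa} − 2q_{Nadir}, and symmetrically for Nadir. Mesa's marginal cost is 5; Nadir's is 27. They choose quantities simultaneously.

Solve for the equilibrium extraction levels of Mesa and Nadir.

Mine Mesa's profit: π = q_{Mesa}(108 − 3q_{Mesa} − 2q_{Nadir}) − 5q_{Mesa}.
∂π/∂q_{Mesa} = 103 − 6q_{Mesa} − 2q_{Nadir} = 0 ⇒ q_{Mesa} = 103/6 − (1/3)q_{Nadir}.
Similarly q_{Nadir} = 13.5 − (1/3)q_{Mesa}.
Substituting the second reaction function into the first: q_{Mesa} = 103/6 − (1/3)(13.5 − (1/3)q_{Mesa}), which gives (8/9)q_{Mesa} = 38/3 ⇒ q_{Mesa} = 14.25.
Then q_{Nadir} = 13.5 − (1/3)·14.25 = 8.75.

14.25, 8.75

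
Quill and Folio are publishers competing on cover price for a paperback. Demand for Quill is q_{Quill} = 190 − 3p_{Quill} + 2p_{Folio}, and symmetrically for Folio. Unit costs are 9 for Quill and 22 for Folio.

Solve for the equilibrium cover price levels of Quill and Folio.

Quill's profit: π = (p_{Quill} − 9)(190 − 3p_{Quill} + 2p_{Folio}).
∂π/∂p_{Quill} = 217 − 6p_{Quill} + 2p_{Folio} = 0 ⇒ p_{Quill} = 217/6 + (1/3)p_{Folio}.
Similarly p_{Folio} = 128/3 + (1/3)p_{Quill}.
Plugging p_{Folio} into Quill's best response: p_{Quill} = 217/6 + (1/3)(128/3 + (1/3)p_{Quill}) ⇒ (8/9)p_{Quill} = 907/18, so p_{Quill} = 56.6875.
Then p_{Folio} = 128/3 + (1/3)·56.6875 = 61.5625.

56.6875, 61.5625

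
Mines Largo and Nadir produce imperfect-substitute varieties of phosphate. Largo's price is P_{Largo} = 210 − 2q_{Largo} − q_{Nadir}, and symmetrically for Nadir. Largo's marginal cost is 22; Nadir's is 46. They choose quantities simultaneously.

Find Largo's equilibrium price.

100.4

Mine Largo's profit: π = q_{Largo}(210 − 2q_{Largo} − q_{Nadir}) − 22q_{Largo}.
∂π/∂q_{Largo} = 188 − 4q_{Largo} − q_{Nadir} = 0 ⇒ q_{Largo} = 47 − 0.25q_{Nadir}.
Similarly q_{Nadir} = 41 − 0.25q_{Largo}.
Solving the two reaction functions simultaneously: (1 − (−0.25)(−0.25))q_{Largo} = 47 − 0.25·41, so 0.9375q_{Largo} = 36.75 and q_{Largo} = 39.2.
Then q_{Nadir} = 41 − 0.25·39.2 = 31.2.
P_{Largo} = 210 − 2·39.2 − 31.2 = 100.4.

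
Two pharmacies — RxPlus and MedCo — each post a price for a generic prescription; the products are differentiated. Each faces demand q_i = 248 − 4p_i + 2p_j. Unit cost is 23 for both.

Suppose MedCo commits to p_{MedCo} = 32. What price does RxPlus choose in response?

50.5

RxPlus's profit: π = (p_{RxPlus} − 23)(248 − 4p_{RxPlus} + 2p_{MedCo}).
∂π/∂p_{RxPlus} = 340 − 8p_{RxPlus} + 2p_{MedCo} = 0 ⇒ p_{RxPlus} = 42.5 + 0.25p_{MedCo}.
At p_{MedCo} = 32: p_{RxPlus} = 42.5 + 0.25·32 = 50.5.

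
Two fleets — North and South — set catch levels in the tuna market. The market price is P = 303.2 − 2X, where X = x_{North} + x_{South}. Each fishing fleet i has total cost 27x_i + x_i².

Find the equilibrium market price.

165.1

Fishing fleet North's profit: π = x_{North}(303.2 − 2(x_{North} + x_{South})) − 27x_{North} − x_{North}².
∂π/∂x_{North} = 276.2 − 6x_{North} − 2x_{South} = 0, so x_{North} = 1381/30 − (1/3)x_{South}.
Setting x_{North} = x_{South} in the reaction function: x_{North} = 1381/30 − (1/3)x_{North}, so x_{North} = (1381/30) / (4/3) = 34.525.
Equilibrium price: P = 303.2 − 2·69.05 = 165.1.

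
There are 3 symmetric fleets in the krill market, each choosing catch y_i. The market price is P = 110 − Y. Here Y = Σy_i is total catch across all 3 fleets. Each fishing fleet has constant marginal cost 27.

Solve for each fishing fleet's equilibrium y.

A representative fishing fleet's profit is π_i = y_i(110 − Y) − 27y_i, with Y = y_i + Σ_{j≠i} y_j.
First-order condition: 83 − 2y_i − Σ_{j≠i} y_j = 0.
With identical fishing fleets, set every y_j = y: then 83 − 2y − 2y = 0, i.e. y = 83/4 = 20.75.

20.75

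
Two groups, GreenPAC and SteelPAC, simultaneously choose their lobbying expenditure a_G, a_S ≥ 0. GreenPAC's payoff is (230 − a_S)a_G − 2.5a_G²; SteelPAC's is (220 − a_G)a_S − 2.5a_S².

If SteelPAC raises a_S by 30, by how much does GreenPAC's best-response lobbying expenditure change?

Expanding GreenPAC's payoff: 230a_G − a_Sa_G − 2.5a_G².
∂π/∂a_G = 230 − a_S − 5a_G = 0, so a_G = 46 − 0.2a_S.
The reaction-function slope is −0.2, so a 30-unit rise in a_S moves a_G by −0.2 × 30 = −6. GreenPAC's best response falls — the actions are strategic substitutes.

-6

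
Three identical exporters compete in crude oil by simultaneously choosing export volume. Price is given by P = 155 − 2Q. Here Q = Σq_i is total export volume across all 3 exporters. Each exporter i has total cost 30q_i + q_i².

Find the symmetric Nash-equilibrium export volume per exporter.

A representative exporter's profit is π_i = q_i(155 − 2Q) − 30q_i − q_i², with Q = q_i + Σ_{j≠i} q_j.
First-order condition: 125 − 6q_i − 2Σ_{j≠i} q_j = 0.
In a symmetric equilibrium every exporter chooses the same q, so Σ_{j≠i} q_j = 2q. The condition becomes 125 − 10q = 0, giving q = 125/10 = 12.5.

12.5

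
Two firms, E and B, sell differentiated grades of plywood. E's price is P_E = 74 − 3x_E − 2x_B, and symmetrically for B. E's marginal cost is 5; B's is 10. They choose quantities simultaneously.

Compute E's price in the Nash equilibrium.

31.8125

Firm E's profit: π = x_E(74 − 3x_E − 2x_B) − 5x_E.
∂π/∂x_E = 69 − 6x_E − 2x_B = 0 ⇒ x_E = 11.5 − (1/3)x_B.
Similarly x_B = 32/3 − (1/3)x_E.
Substituting the second reaction function into the first: x_E = 11.5 − (1/3)(32/3 − (1/3)x_E), which gives (8/9)x_E = 143/18 ⇒ x_E = 8.9375.
Then x_B = 32/3 − (1/3)·8.9375 = 7.6875.
P_E = 74 − 3·8.9375 − 2·7.6875 = 31.8125.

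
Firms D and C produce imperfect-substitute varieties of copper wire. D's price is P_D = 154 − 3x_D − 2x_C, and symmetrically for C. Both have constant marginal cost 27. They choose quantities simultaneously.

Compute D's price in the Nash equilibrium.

Firm D's profit: π = x_D(154 − 3x_D − 2x_C) − 27x_D.
∂π/∂x_D = 127 − 6x_D − 2x_C = 0 ⇒ x_D = 127/6 − (1/3)x_C.
The game is symmetric, so in equilibrium x_C = x_D: the reaction function gives (4/3)x_D = 127/6, hence x_D = 15.875.
P_D = 154 − 3·15.875 − 2·15.875 = 74.625.

74.625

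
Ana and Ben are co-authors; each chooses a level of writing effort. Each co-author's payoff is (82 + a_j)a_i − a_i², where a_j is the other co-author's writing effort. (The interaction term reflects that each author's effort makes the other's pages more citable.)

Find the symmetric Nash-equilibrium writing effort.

Ana's payoff is (82 + a_B)a_A − a_A².
∂π/∂a_A = 82 + a_B − 2a_A = 0, so a_A = 41 + 0.5a_B.
The game is symmetric, so in equilibrium a_B = a_A: the reaction function gives 0.5a_A = 41, hence a_A = 82.

82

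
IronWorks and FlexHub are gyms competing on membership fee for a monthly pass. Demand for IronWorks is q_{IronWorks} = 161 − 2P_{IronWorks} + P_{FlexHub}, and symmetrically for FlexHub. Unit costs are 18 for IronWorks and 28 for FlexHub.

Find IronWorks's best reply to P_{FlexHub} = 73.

67.5

IronWorks's profit: π = (P_{IronWorks} − 18)(161 − 2P_{IronWorks} + P_{FlexHub}).
∂π/∂P_{IronWorks} = 197 − 4P_{IronWorks} + P_{FlexHub} = 0 ⇒ P_{IronWorks} = 49.25 + 0.25P_{FlexHub}.
At P_{FlexHub} = 73: P_{IronWorks} = 49.25 + 0.25·73 = 67.5.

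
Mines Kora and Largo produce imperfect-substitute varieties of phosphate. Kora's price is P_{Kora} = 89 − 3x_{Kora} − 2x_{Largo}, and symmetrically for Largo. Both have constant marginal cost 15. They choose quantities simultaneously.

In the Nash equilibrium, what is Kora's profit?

Mine Kora's profit: π = x_{Kora}(89 − 3x_{Kora} − 2x_{Largo}) − 15x_{Kora}.
∂π/∂x_{Kora} = 74 − 6x_{Kora} − 2x_{Largo} = 0 ⇒ x_{Kora} = 37/3 − (1/3)x_{Largo}.
Setting x_{Kora} = x_{Largo} in the reaction function: x_{Kora} = 37/3 − (1/3)x_{Kora}, so x_{Kora} = (37/3) / (4/3) = 9.25.
P_{Kora} = 89 − 3·9.25 − 2·9.25 = 42.75.
Profit = (42.75 − 15)·9.25 = 256.6875.

256.6875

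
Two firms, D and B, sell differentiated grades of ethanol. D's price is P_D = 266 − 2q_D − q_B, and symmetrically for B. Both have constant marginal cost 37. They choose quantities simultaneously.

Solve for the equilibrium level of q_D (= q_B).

45.8

Firm D's profit: π = q_D(266 − 2q_D − q_B) − 37q_D.
∂π/∂q_D = 229 − 4q_D − q_B = 0 ⇒ q_D = 57.25 − 0.25q_B.
Setting q_D = q_B in the reaction function: q_D = 57.25 − 0.25q_D, so q_D = 57.25 / 1.25 = 45.8.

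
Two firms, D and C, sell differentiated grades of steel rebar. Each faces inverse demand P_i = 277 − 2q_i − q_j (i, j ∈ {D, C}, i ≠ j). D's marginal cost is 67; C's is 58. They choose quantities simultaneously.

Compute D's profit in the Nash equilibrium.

3427.92

Firm D's profit: π = q_D(277 − 2q_D − q_C) − 67q_D.
∂π/∂q_D = 210 − 4q_D − q_C = 0 ⇒ q_D = 52.5 − 0.25q_C.
Similarly q_C = 54.75 − 0.25q_D.
Plugging q_C into D's best response: q_D = 52.5 − 0.25(54.75 − 0.25q_D) ⇒ 0.9375q_D = 38.8125, so q_D = 41.4.
Then q_C = 54.75 − 0.25·41.4 = 44.4.
P_D = 277 − 2·41.4 − 44.4 = 149.8.
Profit = (149.8 − 67)·41.4 = 3427.92.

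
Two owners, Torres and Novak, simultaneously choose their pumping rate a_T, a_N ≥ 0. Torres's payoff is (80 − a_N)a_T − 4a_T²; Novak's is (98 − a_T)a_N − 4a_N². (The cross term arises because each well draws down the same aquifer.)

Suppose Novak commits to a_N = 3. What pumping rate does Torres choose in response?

Expanding Torres's payoff: 80a_T − a_Na_T − 4a_T².
∂π/∂a_T = 80 − a_N − 8a_T = 0, so a_T = 10 − 0.125a_N.
At a_N = 3: a_T = 10 − 0.125·3 = 9.625.

9.625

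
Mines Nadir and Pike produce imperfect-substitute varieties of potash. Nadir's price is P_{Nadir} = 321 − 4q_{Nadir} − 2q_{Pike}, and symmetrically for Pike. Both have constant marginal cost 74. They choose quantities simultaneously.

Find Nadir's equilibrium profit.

Mine Nadir's profit: π = q_{Nadir}(321 − 4q_{Nadir} − 2q_{Pike}) − 74q_{Nadir}.
∂π/∂q_{Nadir} = 247 − 8q_{Nadir} − 2q_{Pike} = 0 ⇒ q_{Nadir} = 30.875 − 0.25q_{Pike}.
The game is symmetric, so in equilibrium q_{Pike} = q_{Nadir}: the reaction function gives 1.25q_{Nadir} = 30.875, hence q_{Nadir} = 24.7.
P_{Nadir} = 321 − 4·24.7 − 2·24.7 = 172.8.
Profit = (172.8 − 74)·24.7 = 2440.36.

2440.36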